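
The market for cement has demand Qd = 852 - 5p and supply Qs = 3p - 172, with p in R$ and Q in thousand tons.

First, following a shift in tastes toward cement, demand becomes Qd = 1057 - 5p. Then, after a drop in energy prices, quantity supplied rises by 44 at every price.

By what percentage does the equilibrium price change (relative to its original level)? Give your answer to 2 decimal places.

+15.72

Initially, 852 - 5p = 3p - 172, so 1024 = 8p and p = 128, Q = 212.
After the shift, demand is Qd = 1057 - 5p and supply is Qs = 3p - 128.
Clearing the new market: 1057 - 5p = 3p - 128, so p = 148.125 and Q = 316.375.
%Δp = (148.125 − 128) / 128 × 100 = +15.72%.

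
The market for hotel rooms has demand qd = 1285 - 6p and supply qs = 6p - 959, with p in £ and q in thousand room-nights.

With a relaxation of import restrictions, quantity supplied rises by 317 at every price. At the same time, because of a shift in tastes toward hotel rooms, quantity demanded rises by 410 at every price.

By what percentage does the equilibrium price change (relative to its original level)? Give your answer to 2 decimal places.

Original equilibrium: 1285 - 6p = 6p - 959 gives 2244 = 12p, so p = 187 and q = 163.
With the change applied: demand qd = 1695 - 6p, supply qs = 6p - 642.
Equate the new curves: 1695 - 6p = 6p - 642, giving 2337 = 12p, p = 194.75, q = 526.5.
%Δp = (194.75 − 187) / 187 × 100 = +4.14%.

+4.14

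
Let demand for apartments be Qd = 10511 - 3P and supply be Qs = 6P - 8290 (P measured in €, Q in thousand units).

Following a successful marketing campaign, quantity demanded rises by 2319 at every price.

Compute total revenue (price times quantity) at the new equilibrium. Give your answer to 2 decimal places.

13587200.00

Before the shock: 10511 - 3P = 6P - 8290 ⇒ 18801 = 9P ⇒ P = 2089, Q = 4244.
The shock moves the curves to Qd = 12830 - 3P and Qs = 6P - 8290.
Setting them equal: 12830 - 3P = 6P - 8290 → 21120 = 9P, so P = 7040/3 ≈ 2346.6667 and Q = 5790.
New expenditure = 2346.6667 × 5790 = 13587200.00.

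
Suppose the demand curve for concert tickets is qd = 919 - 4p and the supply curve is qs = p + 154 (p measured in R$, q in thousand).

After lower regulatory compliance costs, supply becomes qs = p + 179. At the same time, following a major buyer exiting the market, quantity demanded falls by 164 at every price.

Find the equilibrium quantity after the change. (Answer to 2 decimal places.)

Initially, 919 - 4p = p + 154, so 765 = 5p and p = 153, q = 307.
The shock moves the curves to qd = 755 - 4p and qs = p + 179.
Setting them equal: 755 - 4p = p + 179 → 576 = 5p, so p = 115.2 and q = 294.2.

294.20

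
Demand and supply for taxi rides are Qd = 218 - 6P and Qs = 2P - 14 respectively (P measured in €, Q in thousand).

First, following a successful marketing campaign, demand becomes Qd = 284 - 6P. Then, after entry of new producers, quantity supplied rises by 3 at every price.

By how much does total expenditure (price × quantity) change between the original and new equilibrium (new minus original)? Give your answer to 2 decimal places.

+1037.91

Before the shock: 218 - 6P = 2P - 14 ⇒ 232 = 8P ⇒ P = 29, Q = 44.
The new curves are Qd = 284 - 6P (demand) and Qs = 2P - 11 (supply).
New equilibrium: 284 - 6P = 2P - 11 ⇒ 295 = 8P ⇒ P = 36.875, Q = 62.75.
Expenditure moves from 29×44 = 1276 to 36.875×62.75 = 2313.90625; change = +1037.91.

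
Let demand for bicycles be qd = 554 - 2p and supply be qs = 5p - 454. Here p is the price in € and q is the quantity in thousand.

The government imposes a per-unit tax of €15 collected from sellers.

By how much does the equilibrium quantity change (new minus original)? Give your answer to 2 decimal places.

Before the shock: 554 - 2p = 5p - 454 ⇒ 1008 = 7p ⇒ p = 144, q = 266.
Since sellers keep the price net of the tax, the effective supply curve becomes qs = 5p - 529.
New equilibrium: 554 - 2p = 5p - 529 ⇒ 1083 = 7p ⇒ p = 1083/7 ≈ 154.7143, q = 1712/7 ≈ 244.5714.
Δq = 244.5714 − 266 = -21.43.

-21.43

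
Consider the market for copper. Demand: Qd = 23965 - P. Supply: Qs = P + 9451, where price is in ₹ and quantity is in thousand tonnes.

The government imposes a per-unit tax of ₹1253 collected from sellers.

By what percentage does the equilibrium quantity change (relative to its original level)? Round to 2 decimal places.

Initially, 23965 - P = P + 9451, so 14514 = 2P and P = 7257, Q = 16708.
Since sellers keep the price net of the tax, the effective supply curve becomes Qs = P + 8198.
New equilibrium: 23965 - P = P + 8198 ⇒ 15767 = 2P ⇒ P = 7883.5, Q = 16081.5.
%ΔQ = (16081.5 − 16708) / 16708 × 100 = -3.75%.

-3.75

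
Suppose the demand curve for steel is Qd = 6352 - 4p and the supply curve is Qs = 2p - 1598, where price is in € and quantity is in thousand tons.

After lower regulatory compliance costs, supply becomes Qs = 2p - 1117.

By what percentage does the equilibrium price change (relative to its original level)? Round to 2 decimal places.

Original equilibrium: 6352 - 4p = 2p - 1598 gives 7950 = 6p, so p = 1325 and Q = 1052.
The shock moves the curves to Qd = 6352 - 4p and Qs = 2p - 1117.
Setting them equal: 6352 - 4p = 2p - 1117 → 7469 = 6p, so p = 7469/6 ≈ 1244.8333 and Q = 4118/3 ≈ 1372.6667.
%Δp = (1244.8333 − 1325) / 1325 × 100 = -6.05%.

-6.05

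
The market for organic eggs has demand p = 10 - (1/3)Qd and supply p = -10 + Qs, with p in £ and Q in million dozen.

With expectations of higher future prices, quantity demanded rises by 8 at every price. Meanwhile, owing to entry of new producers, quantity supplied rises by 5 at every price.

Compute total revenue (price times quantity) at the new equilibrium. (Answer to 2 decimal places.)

Initially, 30 - 3p = p + 10, so 20 = 4p and p = 5, Q = 15.
The new curves are Qd = 38 - 3p (demand) and Qs = p + 15 (supply).
Setting them equal: 38 - 3p = p + 15 → 23 = 4p, so p = 5.75 and Q = 20.75.
New expenditure = 5.75 × 20.75 = 119.31.

119.31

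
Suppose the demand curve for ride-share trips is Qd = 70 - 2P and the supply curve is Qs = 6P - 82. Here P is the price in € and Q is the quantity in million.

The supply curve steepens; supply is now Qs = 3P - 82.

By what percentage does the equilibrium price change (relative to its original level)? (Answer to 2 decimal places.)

+60.00

Solve the original market: 70 - 2P = 6P - 82, hence P = 19 and Q = 32.
With the change applied: demand Qd = 70 - 2P, supply Qs = 3P - 82.
Equate the new curves: 70 - 2P = 3P - 82, giving 152 = 5P, P = 30.4, Q = 9.2.
%ΔP = (30.4 − 19) / 19 × 100 = +60.00%.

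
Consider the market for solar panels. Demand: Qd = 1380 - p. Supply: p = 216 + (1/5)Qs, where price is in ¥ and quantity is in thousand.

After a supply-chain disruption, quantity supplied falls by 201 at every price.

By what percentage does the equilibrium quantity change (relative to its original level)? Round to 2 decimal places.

Original equilibrium: 1380 - p = 5p - 1080 gives 2460 = 6p, so p = 410 and Q = 970.
The new curves are Qd = 1380 - p (demand) and Qs = 5p - 1281 (supply).
Clearing the new market: 1380 - p = 5p - 1281, so p = 443.5 and Q = 936.5.
%ΔQ = (936.5 − 970) / 970 × 100 = -3.45%.

-3.45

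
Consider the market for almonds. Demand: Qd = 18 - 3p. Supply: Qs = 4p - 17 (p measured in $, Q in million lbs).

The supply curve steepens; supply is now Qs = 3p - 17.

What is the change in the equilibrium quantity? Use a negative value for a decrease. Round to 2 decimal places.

Solve the original market: 18 - 3p = 4p - 17, hence p = 5 and Q = 3.
After the shift, demand is Qd = 18 - 3p and supply is Qs = 3p - 17.
Clearing the new market: 18 - 3p = 3p - 17, so p = 35/6 ≈ 5.8333 and Q = 0.5.
ΔQ = 0.5 − 3 = -2.50.

-2.50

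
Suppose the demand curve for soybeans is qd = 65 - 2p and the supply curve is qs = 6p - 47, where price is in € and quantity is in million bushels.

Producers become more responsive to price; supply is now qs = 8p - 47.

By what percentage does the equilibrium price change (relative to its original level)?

Initially, 65 - 2p = 6p - 47, so 112 = 8p and p = 14, q = 37.
With the change applied: demand qd = 65 - 2p, supply qs = 8p - 47.
Clearing the new market: 65 - 2p = 8p - 47, so p = 11.2 and q = 42.6.
%Δp = (11.2 − 14) / 14 × 100 = -20%.

-20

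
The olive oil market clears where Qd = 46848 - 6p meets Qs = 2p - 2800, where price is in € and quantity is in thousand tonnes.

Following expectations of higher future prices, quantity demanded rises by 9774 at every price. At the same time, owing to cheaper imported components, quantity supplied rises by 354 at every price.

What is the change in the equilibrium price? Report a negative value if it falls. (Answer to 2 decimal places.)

Before the shock: 46848 - 6p = 2p - 2800 ⇒ 49648 = 8p ⇒ p = 6206, Q = 9612.
With the change applied: demand Qd = 56622 - 6p, supply Qs = 2p - 2446.
Clearing the new market: 56622 - 6p = 2p - 2446, so p = 7383.5 and Q = 12321.
Δp = 7383.5 − 6206 = +1177.50.

+1177.50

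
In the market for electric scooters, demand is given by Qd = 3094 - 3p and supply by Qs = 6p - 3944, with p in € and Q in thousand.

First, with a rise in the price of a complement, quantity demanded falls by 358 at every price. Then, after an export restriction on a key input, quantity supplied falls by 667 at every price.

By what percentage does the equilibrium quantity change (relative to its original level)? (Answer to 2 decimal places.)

-61.63

Solve the original market: 3094 - 3p = 6p - 3944, hence p = 782 and Q = 748.
After the shift, demand is Qd = 2736 - 3p and supply is Qs = 6p - 4611.
New equilibrium: 2736 - 3p = 6p - 4611 ⇒ 7347 = 9p ⇒ p = 2449/3 ≈ 816.3333, Q = 287.
%ΔQ = (287 − 748) / 748 × 100 = -61.63%.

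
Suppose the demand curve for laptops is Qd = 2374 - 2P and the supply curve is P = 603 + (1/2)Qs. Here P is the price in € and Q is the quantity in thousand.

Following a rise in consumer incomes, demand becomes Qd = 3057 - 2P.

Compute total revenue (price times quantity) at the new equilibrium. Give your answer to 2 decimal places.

Solve the original market: 2374 - 2P = 2P - 1206, hence P = 895 and Q = 584.
The new curves are Qd = 3057 - 2P (demand) and Qs = 2P - 1206 (supply).
Clearing the new market: 3057 - 2P = 2P - 1206, so P = 1065.75 and Q = 925.5.
New expenditure = 1065.75 × 925.5 = 986351.63.

986351.63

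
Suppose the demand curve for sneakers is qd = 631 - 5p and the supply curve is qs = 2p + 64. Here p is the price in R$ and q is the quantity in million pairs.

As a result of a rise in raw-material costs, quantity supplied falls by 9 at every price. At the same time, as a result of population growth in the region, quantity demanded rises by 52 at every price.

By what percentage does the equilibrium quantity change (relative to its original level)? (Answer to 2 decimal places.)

Initially, 631 - 5p = 2p + 64, so 567 = 7p and p = 81, q = 226.
The shock moves the curves to qd = 683 - 5p and qs = 2p + 55.
New equilibrium: 683 - 5p = 2p + 55 ⇒ 628 = 7p ⇒ p = 628/7 ≈ 89.7143, q = 1641/7 ≈ 234.4286.
%Δq = (234.4286 − 226) / 226 × 100 = +3.73%.

+3.73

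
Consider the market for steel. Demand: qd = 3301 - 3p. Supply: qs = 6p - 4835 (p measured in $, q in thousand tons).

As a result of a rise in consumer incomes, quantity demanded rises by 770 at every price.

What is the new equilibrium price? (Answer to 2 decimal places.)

989.56

Initially, 3301 - 3p = 6p - 4835, so 8136 = 9p and p = 904, q = 589.
With the change applied: demand qd = 4071 - 3p, supply qs = 6p - 4835.
Equate the new curves: 4071 - 3p = 6p - 4835, giving 8906 = 9p, p = 8906/9 ≈ 989.5556, q = 3307/3 ≈ 1102.3333.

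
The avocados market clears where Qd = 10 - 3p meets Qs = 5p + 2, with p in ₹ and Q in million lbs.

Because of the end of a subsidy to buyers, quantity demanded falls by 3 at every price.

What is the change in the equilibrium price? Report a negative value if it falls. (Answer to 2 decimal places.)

-0.38

Initially, 10 - 3p = 5p + 2, so 8 = 8p and p = 1, Q = 7.
After the shift, demand is Qd = 7 - 3p and supply is Qs = 5p + 2.
New equilibrium: 7 - 3p = 5p + 2 ⇒ 5 = 8p ⇒ p = 0.625, Q = 5.125.
Δp = 0.625 − 1 = -0.38.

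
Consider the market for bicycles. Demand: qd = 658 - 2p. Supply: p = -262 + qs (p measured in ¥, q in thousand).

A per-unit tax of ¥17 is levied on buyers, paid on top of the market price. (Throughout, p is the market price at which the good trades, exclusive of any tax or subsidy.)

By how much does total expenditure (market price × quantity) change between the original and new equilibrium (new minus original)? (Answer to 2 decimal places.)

-5832.89

Initially, 658 - 2p = p + 262, so 396 = 3p and p = 132, q = 394.
Since buyers pay the price plus the tax, the effective demand curve becomes qd = 624 - 2p.
Setting them equal: 624 - 2p = p + 262 → 362 = 3p, so p = 362/3 ≈ 120.6667 and q = 1148/3 ≈ 382.6667.
Expenditure moves from 132×394 = 52008 to 120.6667×382.6667 = 46175.1111; change = -5832.89.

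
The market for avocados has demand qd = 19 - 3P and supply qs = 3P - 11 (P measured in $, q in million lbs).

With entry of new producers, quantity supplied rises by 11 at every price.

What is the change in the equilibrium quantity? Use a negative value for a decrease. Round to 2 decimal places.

Solve the original market: 19 - 3P = 3P - 11, hence P = 5 and q = 4.
After the shift, demand is qd = 19 - 3P and supply is qs = 3P.
New equilibrium: 19 - 3P = 3P ⇒ 19 = 6P ⇒ P = 19/6 ≈ 3.1667, q = 9.5.
Δq = 9.5 − 4 = +5.50.

+5.50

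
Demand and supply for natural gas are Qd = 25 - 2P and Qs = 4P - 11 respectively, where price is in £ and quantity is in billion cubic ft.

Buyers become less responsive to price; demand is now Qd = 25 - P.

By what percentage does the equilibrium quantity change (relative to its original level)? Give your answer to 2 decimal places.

+36.92

Original equilibrium: 25 - 2P = 4P - 11 gives 36 = 6P, so P = 6 and Q = 13.
The new curves are Qd = 25 - P (demand) and Qs = 4P - 11 (supply).
New equilibrium: 25 - P = 4P - 11 ⇒ 36 = 5P ⇒ P = 7.2, Q = 17.8.
%ΔQ = (17.8 − 13) / 13 × 100 = +36.92%.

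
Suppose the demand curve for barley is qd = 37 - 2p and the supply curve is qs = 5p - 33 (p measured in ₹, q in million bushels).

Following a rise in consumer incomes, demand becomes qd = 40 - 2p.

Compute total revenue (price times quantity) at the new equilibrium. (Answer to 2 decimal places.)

199.63

Solve the original market: 37 - 2p = 5p - 33, hence p = 10 and q = 17.
The new curves are qd = 40 - 2p (demand) and qs = 5p - 33 (supply).
Equate the new curves: 40 - 2p = 5p - 33, giving 73 = 7p, p = 73/7 ≈ 10.4286, q = 134/7 ≈ 19.1429.
New expenditure = 10.4286 × 19.1429 = 199.63.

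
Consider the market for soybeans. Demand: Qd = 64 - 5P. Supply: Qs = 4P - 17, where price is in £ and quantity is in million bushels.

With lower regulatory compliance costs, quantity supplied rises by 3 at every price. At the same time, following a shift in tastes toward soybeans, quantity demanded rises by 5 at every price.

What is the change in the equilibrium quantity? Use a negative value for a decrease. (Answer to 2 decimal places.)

Original equilibrium: 64 - 5P = 4P - 17 gives 81 = 9P, so P = 9 and Q = 19.
After the shift, demand is Qd = 69 - 5P and supply is Qs = 4P - 14.
Setting them equal: 69 - 5P = 4P - 14 → 83 = 9P, so P = 83/9 ≈ 9.2222 and Q = 206/9 ≈ 22.8889.
ΔQ = 22.8889 − 19 = +3.89.

+3.89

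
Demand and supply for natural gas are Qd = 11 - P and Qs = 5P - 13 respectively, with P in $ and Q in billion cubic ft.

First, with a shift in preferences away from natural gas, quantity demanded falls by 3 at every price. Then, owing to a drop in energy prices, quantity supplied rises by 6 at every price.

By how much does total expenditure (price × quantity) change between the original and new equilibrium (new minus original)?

Before the shock: 11 - P = 5P - 13 ⇒ 24 = 6P ⇒ P = 4, Q = 7.
After the shift, demand is Qd = 8 - P and supply is Qs = 5P - 7.
Equate the new curves: 8 - P = 5P - 7, giving 15 = 6P, P = 2.5, Q = 5.5.
Expenditure moves from 4×7 = 28 to 2.5×5.5 = 13.75; change = -14.25.

-14.25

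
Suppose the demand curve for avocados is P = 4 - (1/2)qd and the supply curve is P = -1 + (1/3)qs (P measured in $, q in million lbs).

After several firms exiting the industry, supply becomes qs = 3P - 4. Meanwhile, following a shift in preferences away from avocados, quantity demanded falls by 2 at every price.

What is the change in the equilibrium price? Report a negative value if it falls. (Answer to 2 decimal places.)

Original equilibrium: 8 - 2P = 3P + 3 gives 5 = 5P, so P = 1 and q = 6.
After the shift, demand is qd = 6 - 2P and supply is qs = 3P - 4.
Clearing the new market: 6 - 2P = 3P - 4, so P = 2 and q = 2.
ΔP = 2 − 1 = +1.00.

+1.00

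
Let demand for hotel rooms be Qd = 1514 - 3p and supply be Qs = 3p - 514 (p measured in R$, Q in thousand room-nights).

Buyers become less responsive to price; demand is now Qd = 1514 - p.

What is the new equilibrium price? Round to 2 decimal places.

507.00

Solve the original market: 1514 - 3p = 3p - 514, hence p = 338 and Q = 500.
After the shift, demand is Qd = 1514 - p and supply is Qs = 3p - 514.
New equilibrium: 1514 - p = 3p - 514 ⇒ 2028 = 4p ⇒ p = 507, Q = 1007.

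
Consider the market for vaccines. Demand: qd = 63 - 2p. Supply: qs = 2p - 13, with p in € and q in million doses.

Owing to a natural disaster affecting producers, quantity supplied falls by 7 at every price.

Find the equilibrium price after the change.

20.75

Before the shock: 63 - 2p = 2p - 13 ⇒ 76 = 4p ⇒ p = 19, q = 25.
The shock moves the curves to qd = 63 - 2p and qs = 2p - 20.
Clearing the new market: 63 - 2p = 2p - 20, so p = 20.75 and q = 21.5.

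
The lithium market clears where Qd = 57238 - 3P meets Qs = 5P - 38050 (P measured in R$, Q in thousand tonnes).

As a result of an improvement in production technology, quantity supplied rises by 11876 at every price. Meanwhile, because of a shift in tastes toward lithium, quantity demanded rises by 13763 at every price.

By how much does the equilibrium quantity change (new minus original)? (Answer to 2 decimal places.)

+13055.38

Before the shock: 57238 - 3P = 5P - 38050 ⇒ 95288 = 8P ⇒ P = 11911, Q = 21505.
With the change applied: demand Qd = 71001 - 3P, supply Qs = 5P - 26174.
New equilibrium: 71001 - 3P = 5P - 26174 ⇒ 97175 = 8P ⇒ P = 12146.875, Q = 34560.375.
ΔQ = 34560.375 − 21505 = +13055.38.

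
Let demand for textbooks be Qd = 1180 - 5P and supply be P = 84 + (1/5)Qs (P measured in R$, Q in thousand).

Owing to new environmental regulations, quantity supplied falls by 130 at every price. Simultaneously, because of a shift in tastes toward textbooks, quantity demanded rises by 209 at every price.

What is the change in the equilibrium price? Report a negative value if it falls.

Solve the original market: 1180 - 5P = 5P - 420, hence P = 160 and Q = 380.
The new curves are Qd = 1389 - 5P (demand) and Qs = 5P - 550 (supply).
Equate the new curves: 1389 - 5P = 5P - 550, giving 1939 = 10P, P = 193.9, Q = 419.5.
ΔP = 193.9 − 160 = +33.9.

+33.9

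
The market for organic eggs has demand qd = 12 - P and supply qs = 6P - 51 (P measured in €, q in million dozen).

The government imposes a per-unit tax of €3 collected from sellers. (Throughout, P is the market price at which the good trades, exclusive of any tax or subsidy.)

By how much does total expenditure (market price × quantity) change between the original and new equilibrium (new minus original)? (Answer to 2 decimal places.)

Initially, 12 - P = 6P - 51, so 63 = 7P and P = 9, q = 3.
Since sellers keep the price net of the tax, the effective supply curve becomes qs = 6P - 69.
New equilibrium: 12 - P = 6P - 69 ⇒ 81 = 7P ⇒ P = 81/7 ≈ 11.5714, q = 3/7 ≈ 0.4286.
Expenditure moves from 9×3 = 27 to 11.5714×0.4286 = 4.9592; change = -22.04.

-22.04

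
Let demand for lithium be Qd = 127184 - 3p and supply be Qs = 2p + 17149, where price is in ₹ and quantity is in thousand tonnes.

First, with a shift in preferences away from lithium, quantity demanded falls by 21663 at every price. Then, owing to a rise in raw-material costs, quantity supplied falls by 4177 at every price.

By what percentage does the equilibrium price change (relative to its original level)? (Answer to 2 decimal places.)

-15.89

Original equilibrium: 127184 - 3p = 2p + 17149 gives 110035 = 5p, so p = 22007 and Q = 61163.
The new curves are Qd = 105521 - 3p (demand) and Qs = 2p + 12972 (supply).
Setting them equal: 105521 - 3p = 2p + 12972 → 92549 = 5p, so p = 18509.8 and Q = 49991.6.
%Δp = (18509.8 − 22007) / 22007 × 100 = -15.89%.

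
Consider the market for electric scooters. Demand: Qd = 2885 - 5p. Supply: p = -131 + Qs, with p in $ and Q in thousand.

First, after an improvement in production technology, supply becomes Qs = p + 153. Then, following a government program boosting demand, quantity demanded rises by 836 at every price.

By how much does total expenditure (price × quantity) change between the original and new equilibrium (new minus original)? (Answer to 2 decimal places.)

+173802.44

Solve the original market: 2885 - 5p = p + 131, hence p = 459 and Q = 590.
The new curves are Qd = 3721 - 5p (demand) and Qs = p + 153 (supply).
New equilibrium: 3721 - 5p = p + 153 ⇒ 3568 = 6p ⇒ p = 1784/3 ≈ 594.6667, Q = 2243/3 ≈ 747.6667.
Expenditure moves from 459×590 = 270810 to 594.6667×747.6667 = 444612.4444; change = +173802.44.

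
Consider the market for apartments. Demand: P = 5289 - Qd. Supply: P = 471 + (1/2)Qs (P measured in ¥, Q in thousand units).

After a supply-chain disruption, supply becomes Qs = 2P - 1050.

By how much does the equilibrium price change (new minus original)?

+36

Before the shock: 5289 - P = 2P - 942 ⇒ 6231 = 3P ⇒ P = 2077, Q = 3212.
With the change applied: demand Qd = 5289 - P, supply Qs = 2P - 1050.
Clearing the new market: 5289 - P = 2P - 1050, so P = 2113 and Q = 3176.
ΔP = 2113 − 2077 = +36.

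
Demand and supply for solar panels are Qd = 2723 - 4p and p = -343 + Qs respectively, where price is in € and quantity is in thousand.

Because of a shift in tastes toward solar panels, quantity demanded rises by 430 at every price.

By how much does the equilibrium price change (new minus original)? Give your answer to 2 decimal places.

+86.00

Initially, 2723 - 4p = p + 343, so 2380 = 5p and p = 476, Q = 819.
The shock moves the curves to Qd = 3153 - 4p and Qs = p + 343.
Equate the new curves: 3153 - 4p = p + 343, giving 2810 = 5p, p = 562, Q = 905.
Δp = 562 − 476 = +86.00.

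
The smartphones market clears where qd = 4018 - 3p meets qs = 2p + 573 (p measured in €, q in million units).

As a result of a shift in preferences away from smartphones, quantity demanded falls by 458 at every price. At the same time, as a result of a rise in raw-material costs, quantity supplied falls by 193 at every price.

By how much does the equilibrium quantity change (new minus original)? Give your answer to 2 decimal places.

Original equilibrium: 4018 - 3p = 2p + 573 gives 3445 = 5p, so p = 689 and q = 1951.
The new curves are qd = 3560 - 3p (demand) and qs = 2p + 380 (supply).
Setting them equal: 3560 - 3p = 2p + 380 → 3180 = 5p, so p = 636 and q = 1652.
Δq = 1652 − 1951 = -299.00.

-299.00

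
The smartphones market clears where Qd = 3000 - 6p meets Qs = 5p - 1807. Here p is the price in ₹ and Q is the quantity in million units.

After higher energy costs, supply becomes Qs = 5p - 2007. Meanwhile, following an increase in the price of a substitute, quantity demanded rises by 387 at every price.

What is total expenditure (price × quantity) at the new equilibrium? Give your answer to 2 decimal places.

218122.66

Initially, 3000 - 6p = 5p - 1807, so 4807 = 11p and p = 437, Q = 378.
The new curves are Qd = 3387 - 6p (demand) and Qs = 5p - 2007 (supply).
Clearing the new market: 3387 - 6p = 5p - 2007, so p = 5394/11 ≈ 490.3636 and Q = 4893/11 ≈ 444.8182.
New expenditure = 490.3636 × 444.8182 = 218122.66.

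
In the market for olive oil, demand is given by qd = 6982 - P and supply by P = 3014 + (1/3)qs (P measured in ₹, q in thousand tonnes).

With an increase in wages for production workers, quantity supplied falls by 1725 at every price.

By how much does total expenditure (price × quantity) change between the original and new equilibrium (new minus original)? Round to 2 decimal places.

-630164.06

Before the shock: 6982 - P = 3P - 9042 ⇒ 16024 = 4P ⇒ P = 4006, q = 2976.
After the shift, demand is qd = 6982 - P and supply is qs = 3P - 10767.
New equilibrium: 6982 - P = 3P - 10767 ⇒ 17749 = 4P ⇒ P = 4437.25, q = 2544.75.
Expenditure moves from 4006×2976 = 11921856 to 4437.25×2544.75 = 11291691.9375; change = -630164.06.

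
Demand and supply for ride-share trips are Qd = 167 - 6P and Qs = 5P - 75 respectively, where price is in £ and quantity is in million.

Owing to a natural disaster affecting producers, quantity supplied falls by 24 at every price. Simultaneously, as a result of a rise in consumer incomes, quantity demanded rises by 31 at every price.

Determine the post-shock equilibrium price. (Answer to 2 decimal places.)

Initially, 167 - 6P = 5P - 75, so 242 = 11P and P = 22, Q = 35.
The shock moves the curves to Qd = 198 - 6P and Qs = 5P - 99.
New equilibrium: 198 - 6P = 5P - 99 ⇒ 297 = 11P ⇒ P = 27, Q = 36.

27.00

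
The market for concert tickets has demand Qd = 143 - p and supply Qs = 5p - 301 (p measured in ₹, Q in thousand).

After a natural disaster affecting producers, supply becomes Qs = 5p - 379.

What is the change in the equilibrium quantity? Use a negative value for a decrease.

Initially, 143 - p = 5p - 301, so 444 = 6p and p = 74, Q = 69.
The new curves are Qd = 143 - p (demand) and Qs = 5p - 379 (supply).
Equate the new curves: 143 - p = 5p - 379, giving 522 = 6p, p = 87, Q = 56.
ΔQ = 56 − 69 = -13.

-13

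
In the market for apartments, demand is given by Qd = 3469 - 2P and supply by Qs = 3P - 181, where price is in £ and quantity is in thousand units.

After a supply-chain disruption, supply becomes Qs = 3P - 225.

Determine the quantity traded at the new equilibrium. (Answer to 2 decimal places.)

1991.40

Original equilibrium: 3469 - 2P = 3P - 181 gives 3650 = 5P, so P = 730 and Q = 2009.
The new curves are Qd = 3469 - 2P (demand) and Qs = 3P - 225 (supply).
Clearing the new market: 3469 - 2P = 3P - 225, so P = 738.8 and Q = 1991.4.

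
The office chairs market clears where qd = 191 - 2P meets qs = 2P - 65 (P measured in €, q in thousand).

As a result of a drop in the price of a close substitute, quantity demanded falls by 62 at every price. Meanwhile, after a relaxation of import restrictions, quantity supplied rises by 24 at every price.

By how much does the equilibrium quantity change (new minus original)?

-19

Before the shock: 191 - 2P = 2P - 65 ⇒ 256 = 4P ⇒ P = 64, q = 63.
The new curves are qd = 129 - 2P (demand) and qs = 2P - 41 (supply).
New equilibrium: 129 - 2P = 2P - 41 ⇒ 170 = 4P ⇒ P = 42.5, q = 44.
Δq = 44 − 63 = -19.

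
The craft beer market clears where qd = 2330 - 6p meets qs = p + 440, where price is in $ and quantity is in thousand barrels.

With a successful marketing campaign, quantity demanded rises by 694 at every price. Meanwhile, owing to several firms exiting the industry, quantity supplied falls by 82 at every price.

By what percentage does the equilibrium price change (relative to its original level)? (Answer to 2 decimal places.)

Initially, 2330 - 6p = p + 440, so 1890 = 7p and p = 270, q = 710.
With the change applied: demand qd = 3024 - 6p, supply qs = p + 358.
Setting them equal: 3024 - 6p = p + 358 → 2666 = 7p, so p = 2666/7 ≈ 380.8571 and q = 5172/7 ≈ 738.8571.
%Δp = (380.8571 − 270) / 270 × 100 = +41.06%.

+41.06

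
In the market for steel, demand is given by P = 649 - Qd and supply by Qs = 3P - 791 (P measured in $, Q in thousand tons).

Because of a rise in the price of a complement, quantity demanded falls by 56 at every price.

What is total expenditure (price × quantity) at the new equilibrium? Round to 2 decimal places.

85462.00

Original equilibrium: 649 - P = 3P - 791 gives 1440 = 4P, so P = 360 and Q = 289.
The shock moves the curves to Qd = 593 - P and Qs = 3P - 791.
Equate the new curves: 593 - P = 3P - 791, giving 1384 = 4P, P = 346, Q = 247.
New expenditure = 346 × 247 = 85462.00.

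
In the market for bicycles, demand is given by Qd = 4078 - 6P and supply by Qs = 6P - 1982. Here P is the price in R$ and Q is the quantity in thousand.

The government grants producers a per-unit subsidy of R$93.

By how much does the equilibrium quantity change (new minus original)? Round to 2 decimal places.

Initially, 4078 - 6P = 6P - 1982, so 6060 = 12P and P = 505, Q = 1048.
Since sellers receive the price plus the subsidy, the effective supply curve becomes Qs = 6P - 1424.
Clearing the new market: 4078 - 6P = 6P - 1424, so P = 458.5 and Q = 1327.
ΔQ = 1327 − 1048 = +279.00.

+279.00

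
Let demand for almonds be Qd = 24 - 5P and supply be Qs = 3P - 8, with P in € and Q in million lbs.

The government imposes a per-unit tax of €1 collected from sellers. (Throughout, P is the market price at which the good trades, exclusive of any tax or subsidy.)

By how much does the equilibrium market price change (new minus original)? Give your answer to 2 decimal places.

Initially, 24 - 5P = 3P - 8, so 32 = 8P and P = 4, Q = 4.
Since sellers keep the price net of the tax, the effective supply curve becomes Qs = 3P - 11.
Equate the new curves: 24 - 5P = 3P - 11, giving 35 = 8P, P = 4.375, Q = 2.125.
ΔP = 4.375 − 4 = +0.38.

+0.38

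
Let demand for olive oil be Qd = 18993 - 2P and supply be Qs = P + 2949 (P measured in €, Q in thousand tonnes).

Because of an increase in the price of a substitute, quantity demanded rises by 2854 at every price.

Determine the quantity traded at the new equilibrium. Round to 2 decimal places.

9248.33

Solve the original market: 18993 - 2P = P + 2949, hence P = 5348 and Q = 8297.
With the change applied: demand Qd = 21847 - 2P, supply Qs = P + 2949.
Equate the new curves: 21847 - 2P = P + 2949, giving 18898 = 3P, P = 18898/3 ≈ 6299.3333, Q = 27745/3 ≈ 9248.3333.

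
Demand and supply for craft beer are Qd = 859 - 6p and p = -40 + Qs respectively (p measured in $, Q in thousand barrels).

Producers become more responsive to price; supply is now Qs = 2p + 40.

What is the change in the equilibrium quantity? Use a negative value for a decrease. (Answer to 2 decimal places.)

Initially, 859 - 6p = p + 40, so 819 = 7p and p = 117, Q = 157.
The new curves are Qd = 859 - 6p (demand) and Qs = 2p + 40 (supply).
Setting them equal: 859 - 6p = 2p + 40 → 819 = 8p, so p = 102.375 and Q = 244.75.
ΔQ = 244.75 − 157 = +87.75.

+87.75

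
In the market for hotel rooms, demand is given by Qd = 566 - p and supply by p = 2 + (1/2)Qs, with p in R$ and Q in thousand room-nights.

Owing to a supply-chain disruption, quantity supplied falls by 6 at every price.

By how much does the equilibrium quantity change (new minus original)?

-2

Before the shock: 566 - p = 2p - 4 ⇒ 570 = 3p ⇒ p = 190, Q = 376.
With the change applied: demand Qd = 566 - p, supply Qs = 2p - 10.
Equate the new curves: 566 - p = 2p - 10, giving 576 = 3p, p = 192, Q = 374.
ΔQ = 374 − 376 = -2.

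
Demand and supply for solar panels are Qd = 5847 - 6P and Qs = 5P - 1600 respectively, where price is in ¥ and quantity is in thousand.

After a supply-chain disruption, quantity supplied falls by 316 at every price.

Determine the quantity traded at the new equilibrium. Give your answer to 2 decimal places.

Initially, 5847 - 6P = 5P - 1600, so 7447 = 11P and P = 677, Q = 1785.
After the shift, demand is Qd = 5847 - 6P and supply is Qs = 5P - 1916.
Clearing the new market: 5847 - 6P = 5P - 1916, so P = 7763/11 ≈ 705.7273 and Q = 17739/11 ≈ 1612.6364.

1612.64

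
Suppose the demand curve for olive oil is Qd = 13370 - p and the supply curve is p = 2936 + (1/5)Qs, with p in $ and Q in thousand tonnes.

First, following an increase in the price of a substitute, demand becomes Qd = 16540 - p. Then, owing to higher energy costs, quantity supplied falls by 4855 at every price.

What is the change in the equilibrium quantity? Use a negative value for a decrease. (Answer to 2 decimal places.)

+1832.50

Original equilibrium: 13370 - p = 5p - 14680 gives 28050 = 6p, so p = 4675 and Q = 8695.
After the shift, demand is Qd = 16540 - p and supply is Qs = 5p - 19535.
Clearing the new market: 16540 - p = 5p - 19535, so p = 6012.5 and Q = 10527.5.
ΔQ = 10527.5 − 8695 = +1832.50.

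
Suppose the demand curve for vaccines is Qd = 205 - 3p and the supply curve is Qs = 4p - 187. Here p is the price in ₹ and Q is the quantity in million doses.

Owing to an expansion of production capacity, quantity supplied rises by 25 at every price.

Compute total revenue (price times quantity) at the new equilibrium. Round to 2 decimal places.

Before the shock: 205 - 3p = 4p - 187 ⇒ 392 = 7p ⇒ p = 56, Q = 37.
The shock moves the curves to Qd = 205 - 3p and Qs = 4p - 162.
Clearing the new market: 205 - 3p = 4p - 162, so p = 367/7 ≈ 52.4286 and Q = 334/7 ≈ 47.7143.
New expenditure = 52.4286 × 47.7143 = 2501.59.

2501.59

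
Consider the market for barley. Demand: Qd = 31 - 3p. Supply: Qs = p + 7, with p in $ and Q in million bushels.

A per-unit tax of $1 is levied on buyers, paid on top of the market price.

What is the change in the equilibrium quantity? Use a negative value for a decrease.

-0.75

Before the shock: 31 - 3p = p + 7 ⇒ 24 = 4p ⇒ p = 6, Q = 13.
Since buyers pay the price plus the tax, the effective demand curve becomes Qd = 28 - 3p.
Equate the new curves: 28 - 3p = p + 7, giving 21 = 4p, p = 5.25, Q = 12.25.
ΔQ = 12.25 − 13 = -0.75.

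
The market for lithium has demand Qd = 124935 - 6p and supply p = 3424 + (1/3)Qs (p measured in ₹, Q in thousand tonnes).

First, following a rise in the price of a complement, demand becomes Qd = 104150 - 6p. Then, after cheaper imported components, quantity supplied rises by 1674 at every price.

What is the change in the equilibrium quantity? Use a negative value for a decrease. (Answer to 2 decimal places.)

-5812.33

Solve the original market: 124935 - 6p = 3p - 10272, hence p = 15023 and Q = 34797.
The shock moves the curves to Qd = 104150 - 6p and Qs = 3p - 8598.
Setting them equal: 104150 - 6p = 3p - 8598 → 112748 = 9p, so p = 112748/9 ≈ 12527.5556 and Q = 86954/3 ≈ 28984.6667.
ΔQ = 28984.6667 − 34797 = -5812.33.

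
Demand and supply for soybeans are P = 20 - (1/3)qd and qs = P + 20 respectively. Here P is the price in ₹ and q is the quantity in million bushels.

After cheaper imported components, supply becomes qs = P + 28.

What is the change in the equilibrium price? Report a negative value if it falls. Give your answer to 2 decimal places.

Before the shock: 60 - 3P = P + 20 ⇒ 40 = 4P ⇒ P = 10, q = 30.
The new curves are qd = 60 - 3P (demand) and qs = P + 28 (supply).
Setting them equal: 60 - 3P = P + 28 → 32 = 4P, so P = 8 and q = 36.
ΔP = 8 − 10 = -2.00.

-2.00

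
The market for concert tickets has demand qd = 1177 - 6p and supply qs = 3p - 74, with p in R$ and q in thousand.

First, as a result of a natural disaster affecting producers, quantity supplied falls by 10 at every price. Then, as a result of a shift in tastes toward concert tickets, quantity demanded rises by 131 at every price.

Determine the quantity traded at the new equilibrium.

380

Original equilibrium: 1177 - 6p = 3p - 74 gives 1251 = 9p, so p = 139 and q = 343.
The new curves are qd = 1308 - 6p (demand) and qs = 3p - 84 (supply).
Clearing the new market: 1308 - 6p = 3p - 84, so p = 464/3 ≈ 154.6667 and q = 380.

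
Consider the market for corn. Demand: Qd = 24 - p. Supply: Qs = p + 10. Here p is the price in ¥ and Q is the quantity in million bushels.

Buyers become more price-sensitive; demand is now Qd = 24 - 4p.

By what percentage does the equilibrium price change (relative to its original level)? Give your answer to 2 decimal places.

Original equilibrium: 24 - p = p + 10 gives 14 = 2p, so p = 7 and Q = 17.
After the shift, demand is Qd = 24 - 4p and supply is Qs = p + 10.
Equate the new curves: 24 - 4p = p + 10, giving 14 = 5p, p = 2.8, Q = 12.8.
%Δp = (2.8 − 7) / 7 × 100 = -60.00%.

-60.00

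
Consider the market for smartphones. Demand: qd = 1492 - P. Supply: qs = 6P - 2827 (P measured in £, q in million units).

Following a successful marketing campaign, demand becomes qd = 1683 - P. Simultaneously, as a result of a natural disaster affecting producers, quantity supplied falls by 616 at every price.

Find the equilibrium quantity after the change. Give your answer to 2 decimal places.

950.71

Solve the original market: 1492 - P = 6P - 2827, hence P = 617 and q = 875.
With the change applied: demand qd = 1683 - P, supply qs = 6P - 3443.
Clearing the new market: 1683 - P = 6P - 3443, so P = 5126/7 ≈ 732.2857 and q = 6655/7 ≈ 950.7143.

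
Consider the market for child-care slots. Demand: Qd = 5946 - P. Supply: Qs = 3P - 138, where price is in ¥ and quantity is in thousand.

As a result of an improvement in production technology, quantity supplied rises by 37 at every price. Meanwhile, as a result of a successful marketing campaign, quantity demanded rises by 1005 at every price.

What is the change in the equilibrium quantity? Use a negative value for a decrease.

Before the shock: 5946 - P = 3P - 138 ⇒ 6084 = 4P ⇒ P = 1521, Q = 4425.
With the change applied: demand Qd = 6951 - P, supply Qs = 3P - 101.
Clearing the new market: 6951 - P = 3P - 101, so P = 1763 and Q = 5188.
ΔQ = 5188 − 4425 = +763.

+763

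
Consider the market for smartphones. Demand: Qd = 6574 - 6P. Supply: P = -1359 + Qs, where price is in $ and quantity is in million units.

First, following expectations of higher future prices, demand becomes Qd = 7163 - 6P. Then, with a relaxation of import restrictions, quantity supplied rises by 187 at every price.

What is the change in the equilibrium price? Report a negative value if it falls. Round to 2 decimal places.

+57.43

Initially, 6574 - 6P = P + 1359, so 5215 = 7P and P = 745, Q = 2104.
With the change applied: demand Qd = 7163 - 6P, supply Qs = P + 1546.
Equate the new curves: 7163 - 6P = P + 1546, giving 5617 = 7P, P = 5617/7 ≈ 802.4286, Q = 16439/7 ≈ 2348.4286.
ΔP = 802.4286 − 745 = +57.43.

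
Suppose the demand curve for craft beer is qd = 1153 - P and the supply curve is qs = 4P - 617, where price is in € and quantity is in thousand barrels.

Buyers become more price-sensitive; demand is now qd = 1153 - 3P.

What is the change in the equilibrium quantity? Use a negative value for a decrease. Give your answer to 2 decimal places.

-404.57

Original equilibrium: 1153 - P = 4P - 617 gives 1770 = 5P, so P = 354 and q = 799.
The shock moves the curves to qd = 1153 - 3P and qs = 4P - 617.
Setting them equal: 1153 - 3P = 4P - 617 → 1770 = 7P, so P = 1770/7 ≈ 252.8571 and q = 2761/7 ≈ 394.4286.
Δq = 394.4286 − 799 = -404.57.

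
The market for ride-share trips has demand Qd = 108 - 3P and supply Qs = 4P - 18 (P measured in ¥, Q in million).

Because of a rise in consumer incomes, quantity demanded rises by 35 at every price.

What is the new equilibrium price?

23

Initially, 108 - 3P = 4P - 18, so 126 = 7P and P = 18, Q = 54.
The shock moves the curves to Qd = 143 - 3P and Qs = 4P - 18.
Equate the new curves: 143 - 3P = 4P - 18, giving 161 = 7P, P = 23, Q = 74.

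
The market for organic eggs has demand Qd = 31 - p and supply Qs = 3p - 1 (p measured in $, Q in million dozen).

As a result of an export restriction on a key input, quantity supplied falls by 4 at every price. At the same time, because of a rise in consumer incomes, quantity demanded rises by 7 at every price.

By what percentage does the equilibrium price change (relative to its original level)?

Solve the original market: 31 - p = 3p - 1, hence p = 8 and Q = 23.
The new curves are Qd = 38 - p (demand) and Qs = 3p - 5 (supply).
Setting them equal: 38 - p = 3p - 5 → 43 = 4p, so p = 10.75 and Q = 27.25.
%Δp = (10.75 − 8) / 8 × 100 = +34.375%.

+34.375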